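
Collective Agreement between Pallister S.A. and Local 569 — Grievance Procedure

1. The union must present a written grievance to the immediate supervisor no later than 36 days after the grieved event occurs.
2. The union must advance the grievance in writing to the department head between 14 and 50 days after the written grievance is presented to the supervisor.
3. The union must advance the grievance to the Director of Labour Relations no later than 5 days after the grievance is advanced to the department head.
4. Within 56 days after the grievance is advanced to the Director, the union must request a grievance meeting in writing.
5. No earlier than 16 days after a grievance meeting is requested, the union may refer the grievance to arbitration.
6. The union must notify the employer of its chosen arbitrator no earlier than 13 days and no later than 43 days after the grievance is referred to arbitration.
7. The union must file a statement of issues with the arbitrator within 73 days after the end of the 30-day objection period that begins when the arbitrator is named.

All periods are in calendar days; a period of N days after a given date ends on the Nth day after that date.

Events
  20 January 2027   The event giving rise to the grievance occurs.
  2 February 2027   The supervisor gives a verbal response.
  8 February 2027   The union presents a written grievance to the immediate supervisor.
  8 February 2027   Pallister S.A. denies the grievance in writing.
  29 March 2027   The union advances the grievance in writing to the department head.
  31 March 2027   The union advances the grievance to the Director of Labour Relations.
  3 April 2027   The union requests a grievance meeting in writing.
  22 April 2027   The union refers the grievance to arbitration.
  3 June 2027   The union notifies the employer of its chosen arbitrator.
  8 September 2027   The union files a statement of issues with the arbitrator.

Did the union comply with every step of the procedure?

(1) due by 20 January 2027 + 36 days = 25 February 2027; done 8 February 2027 — timely.
(2) the permitted window runs from 8 February 2027 + 14 = 22 February 2027 to 8 February 2027 + 50 = 30 March 2027; done 29 March 2027, which is between those dates.
(3) due by 29 March 2027 + 5 days = 3 April 2027; done 31 March 2027 — timely.
(4) due by 31 March 2027 + 56 days = 26 May 2027; 3 April 2027 is within that limit.
(5) permitted from 3 April 2027 + 16 days = 19 April 2027 onward; done 22 April 2027 — permitted.
(6) the permitted window runs from 22 April 2027 + 13 = 5 May 2027 to 22 April 2027 + 43 = 4 June 2027; done 3 June 2027, which is between those dates.
(7) due by 3 July 2027 + 73 days = 14 September 2027; done 8 September 2027 — timely.

Yes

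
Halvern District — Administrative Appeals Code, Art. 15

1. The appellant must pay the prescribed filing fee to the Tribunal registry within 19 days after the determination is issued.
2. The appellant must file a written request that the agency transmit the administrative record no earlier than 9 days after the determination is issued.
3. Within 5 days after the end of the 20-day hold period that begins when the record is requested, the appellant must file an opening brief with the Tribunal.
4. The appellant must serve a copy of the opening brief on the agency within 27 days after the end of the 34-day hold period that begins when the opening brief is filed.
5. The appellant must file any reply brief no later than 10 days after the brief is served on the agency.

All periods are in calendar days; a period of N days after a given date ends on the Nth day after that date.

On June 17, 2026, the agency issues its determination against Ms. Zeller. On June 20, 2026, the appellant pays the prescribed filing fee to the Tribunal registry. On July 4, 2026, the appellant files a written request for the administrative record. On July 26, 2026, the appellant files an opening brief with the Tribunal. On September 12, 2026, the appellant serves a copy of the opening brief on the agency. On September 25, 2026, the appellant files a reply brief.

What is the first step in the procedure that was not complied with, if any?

Step 5

(1) due by June 17, 2026 + 19 days = July 6, 2026; June 20, 2026 is within that limit.
(2) permitted from June 17, 2026 + 9 days = June 26, 2026 onward; done July 4, 2026 — permitted.
(3) due by July 24, 2026 + 5 days = July 29, 2026; July 26, 2026 is within that limit.
(4) due by August 29, 2026 + 27 days = September 25, 2026; September 12, 2026 is within that limit.
(5) due by September 12, 2026 + 10 days = September 22, 2026; not done until September 25, 2026, 3 days after the deadline.
The procedure was therefore not followed at step 5.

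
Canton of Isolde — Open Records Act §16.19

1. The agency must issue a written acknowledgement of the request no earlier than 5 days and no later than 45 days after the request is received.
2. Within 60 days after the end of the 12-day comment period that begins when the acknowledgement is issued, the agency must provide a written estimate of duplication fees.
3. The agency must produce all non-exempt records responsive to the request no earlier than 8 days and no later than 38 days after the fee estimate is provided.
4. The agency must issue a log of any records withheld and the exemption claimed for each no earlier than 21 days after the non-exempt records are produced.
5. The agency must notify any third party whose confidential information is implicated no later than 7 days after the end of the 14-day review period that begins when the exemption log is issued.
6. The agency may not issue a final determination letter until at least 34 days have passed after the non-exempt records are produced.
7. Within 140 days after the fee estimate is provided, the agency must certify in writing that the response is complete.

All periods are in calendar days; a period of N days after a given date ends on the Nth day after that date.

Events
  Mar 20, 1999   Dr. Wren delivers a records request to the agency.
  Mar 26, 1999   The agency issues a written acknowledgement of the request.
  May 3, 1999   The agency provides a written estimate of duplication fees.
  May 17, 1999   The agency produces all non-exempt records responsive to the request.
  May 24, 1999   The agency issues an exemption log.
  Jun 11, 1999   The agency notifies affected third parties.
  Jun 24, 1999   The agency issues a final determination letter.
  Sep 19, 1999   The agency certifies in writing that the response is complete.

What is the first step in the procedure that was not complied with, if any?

Step 1 — 5 and 45 days from Mar 20, 1999 (when the request is received) are Mar 25, 1999 and May 4, 1999 respectively; done Mar 26, 1999 — within the window.
Step 2 — counting 60 days from Apr 7, 1999 (end of the 12-day comment period, which began when the acknowledgement is issued on Mar 26, 1999) gives a deadline of Jun 6, 1999; done May 3, 1999 — timely.
Step 3 — 8 and 38 days from May 3, 1999 (when the fee estimate is provided) are May 11, 1999 and Jun 10, 1999 respectively; done May 17, 1999 — within the window.
Step 4 — must wait 21 days from May 17, 1999 (when the non-exempt records are produced), so not before Jun 7, 1999; May 24, 1999 is 14 days before the earliest permitted date.
That is the first point of non-compliance.

Step 4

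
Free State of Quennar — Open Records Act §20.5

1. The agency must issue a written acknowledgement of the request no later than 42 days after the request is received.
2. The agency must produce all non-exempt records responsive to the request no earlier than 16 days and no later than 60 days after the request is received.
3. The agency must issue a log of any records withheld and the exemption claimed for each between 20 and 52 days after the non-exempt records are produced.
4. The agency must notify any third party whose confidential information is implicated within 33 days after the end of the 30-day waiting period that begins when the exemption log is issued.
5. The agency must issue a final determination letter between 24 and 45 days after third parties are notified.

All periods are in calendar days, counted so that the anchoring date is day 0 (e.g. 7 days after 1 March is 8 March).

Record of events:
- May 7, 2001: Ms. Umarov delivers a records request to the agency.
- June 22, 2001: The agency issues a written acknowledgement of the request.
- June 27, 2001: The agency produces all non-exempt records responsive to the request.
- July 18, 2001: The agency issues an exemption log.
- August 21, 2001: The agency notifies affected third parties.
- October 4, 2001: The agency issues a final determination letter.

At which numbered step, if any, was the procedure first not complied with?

Step 1

Step 1 — counting 42 days from May 7, 2001 (when the request is received) gives a deadline of June 18, 2001; not done until June 22, 2001, 4 days after the deadline.
Later steps need not be reached.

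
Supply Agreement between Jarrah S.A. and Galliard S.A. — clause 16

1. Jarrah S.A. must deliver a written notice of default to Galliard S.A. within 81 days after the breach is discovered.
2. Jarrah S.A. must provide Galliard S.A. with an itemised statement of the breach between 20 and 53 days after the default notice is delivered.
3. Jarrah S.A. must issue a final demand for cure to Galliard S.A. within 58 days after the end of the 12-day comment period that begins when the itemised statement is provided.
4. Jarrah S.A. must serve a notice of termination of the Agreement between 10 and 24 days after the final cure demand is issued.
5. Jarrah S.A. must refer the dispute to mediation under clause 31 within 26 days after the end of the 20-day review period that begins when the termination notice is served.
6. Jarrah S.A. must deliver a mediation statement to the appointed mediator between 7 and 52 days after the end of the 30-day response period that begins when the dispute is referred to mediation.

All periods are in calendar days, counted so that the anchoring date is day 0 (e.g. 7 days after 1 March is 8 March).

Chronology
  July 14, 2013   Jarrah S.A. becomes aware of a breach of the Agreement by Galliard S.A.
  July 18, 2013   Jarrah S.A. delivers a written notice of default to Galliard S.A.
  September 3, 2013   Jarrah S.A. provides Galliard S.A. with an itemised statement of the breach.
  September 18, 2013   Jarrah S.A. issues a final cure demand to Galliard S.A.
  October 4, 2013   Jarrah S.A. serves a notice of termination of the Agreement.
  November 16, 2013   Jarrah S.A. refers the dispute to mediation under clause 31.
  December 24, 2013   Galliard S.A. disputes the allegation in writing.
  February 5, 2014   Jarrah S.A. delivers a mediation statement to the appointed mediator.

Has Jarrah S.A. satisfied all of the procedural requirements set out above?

(1) due by July 14, 2013 + 81 days = October 3, 2013; done July 18, 2013 — timely.
(2) the permitted window runs from July 18, 2013 + 20 = August 7, 2013 to July 18, 2013 + 53 = September 9, 2013; done September 3, 2013, which is between those dates.
(3) due by September 15, 2013 + 58 days = November 12, 2013; done September 18, 2013 — timely.
(4) the permitted window runs from September 18, 2013 + 10 = September 28, 2013 to September 18, 2013 + 24 = October 12, 2013; done October 4, 2013, which is between those dates.
(5) due by October 24, 2013 + 26 days = November 19, 2013; done November 16, 2013 — timely.
(6) the permitted window runs from December 16, 2013 + 7 = December 23, 2013 to December 16, 2013 + 52 = February 6, 2014; done February 5, 2014, which is between those dates.

Yes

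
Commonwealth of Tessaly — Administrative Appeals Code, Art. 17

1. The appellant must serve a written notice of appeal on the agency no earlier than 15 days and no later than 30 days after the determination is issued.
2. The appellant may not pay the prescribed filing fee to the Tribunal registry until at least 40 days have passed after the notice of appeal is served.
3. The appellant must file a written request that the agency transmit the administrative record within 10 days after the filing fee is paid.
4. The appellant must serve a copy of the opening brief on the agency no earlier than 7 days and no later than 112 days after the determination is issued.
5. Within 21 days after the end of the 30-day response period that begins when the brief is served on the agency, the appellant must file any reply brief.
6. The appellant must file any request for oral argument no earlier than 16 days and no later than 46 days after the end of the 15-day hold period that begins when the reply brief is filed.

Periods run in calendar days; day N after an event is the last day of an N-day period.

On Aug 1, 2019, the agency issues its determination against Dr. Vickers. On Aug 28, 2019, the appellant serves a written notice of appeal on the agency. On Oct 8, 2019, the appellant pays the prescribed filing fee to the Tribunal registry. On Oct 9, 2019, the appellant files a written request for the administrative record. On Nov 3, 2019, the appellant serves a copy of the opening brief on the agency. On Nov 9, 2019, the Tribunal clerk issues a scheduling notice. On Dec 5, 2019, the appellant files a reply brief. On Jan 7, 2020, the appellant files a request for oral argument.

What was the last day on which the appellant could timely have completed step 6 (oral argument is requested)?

The reply brief is filed on Dec 5, 2019; the 15-day hold period therefore ends Dec 20, 2019, and step 6 runs from that date. The window is 16–46 days after Dec 20, 2019; it closes on Feb 4, 2020.

Feb 4, 2020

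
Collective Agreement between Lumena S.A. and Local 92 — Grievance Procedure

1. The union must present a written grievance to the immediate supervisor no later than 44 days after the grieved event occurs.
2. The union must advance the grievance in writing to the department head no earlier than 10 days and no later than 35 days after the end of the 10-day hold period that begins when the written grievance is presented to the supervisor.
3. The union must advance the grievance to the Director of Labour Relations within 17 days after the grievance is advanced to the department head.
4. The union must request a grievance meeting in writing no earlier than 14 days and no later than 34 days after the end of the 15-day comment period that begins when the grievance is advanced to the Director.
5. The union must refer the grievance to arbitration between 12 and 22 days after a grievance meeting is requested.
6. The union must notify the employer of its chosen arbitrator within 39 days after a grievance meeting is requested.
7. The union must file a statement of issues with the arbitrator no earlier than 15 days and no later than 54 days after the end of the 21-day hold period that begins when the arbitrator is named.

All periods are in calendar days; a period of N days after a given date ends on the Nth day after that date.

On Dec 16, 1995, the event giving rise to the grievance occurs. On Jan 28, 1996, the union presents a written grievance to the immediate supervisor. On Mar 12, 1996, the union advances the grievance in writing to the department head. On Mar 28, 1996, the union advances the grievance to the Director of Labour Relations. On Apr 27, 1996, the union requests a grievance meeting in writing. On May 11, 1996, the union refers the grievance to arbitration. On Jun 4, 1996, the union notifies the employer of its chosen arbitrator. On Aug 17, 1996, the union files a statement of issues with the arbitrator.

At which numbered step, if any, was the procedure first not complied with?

None — every step was satisfied

(1) due by Dec 16, 1995 + 44 days = Jan 29, 1996; completed Jan 28, 1996, before the deadline.
(2) the permitted window runs from Feb 7, 1996 + 10 = Feb 17, 1996 to Feb 7, 1996 + 35 = Mar 13, 1996; done Mar 12, 1996, which is between those dates.
(3) due by Mar 12, 1996 + 17 days = Mar 29, 1996; completed Mar 28, 1996, before the deadline.
(4) the permitted window runs from Apr 12, 1996 + 14 = Apr 26, 1996 to Apr 12, 1996 + 34 = May 16, 1996; done Apr 27, 1996, which is between those dates.
(5) the permitted window runs from Apr 27, 1996 + 12 = May 9, 1996 to Apr 27, 1996 + 22 = May 19, 1996; May 11, 1996 falls inside that range.
(6) due by Apr 27, 1996 + 39 days = Jun 5, 1996; done Jun 4, 1996 — timely.
(7) the permitted window runs from Jun 25, 1996 + 15 = Jul 10, 1996 to Jun 25, 1996 + 54 = Aug 18, 1996; done Aug 17, 1996 — within the window.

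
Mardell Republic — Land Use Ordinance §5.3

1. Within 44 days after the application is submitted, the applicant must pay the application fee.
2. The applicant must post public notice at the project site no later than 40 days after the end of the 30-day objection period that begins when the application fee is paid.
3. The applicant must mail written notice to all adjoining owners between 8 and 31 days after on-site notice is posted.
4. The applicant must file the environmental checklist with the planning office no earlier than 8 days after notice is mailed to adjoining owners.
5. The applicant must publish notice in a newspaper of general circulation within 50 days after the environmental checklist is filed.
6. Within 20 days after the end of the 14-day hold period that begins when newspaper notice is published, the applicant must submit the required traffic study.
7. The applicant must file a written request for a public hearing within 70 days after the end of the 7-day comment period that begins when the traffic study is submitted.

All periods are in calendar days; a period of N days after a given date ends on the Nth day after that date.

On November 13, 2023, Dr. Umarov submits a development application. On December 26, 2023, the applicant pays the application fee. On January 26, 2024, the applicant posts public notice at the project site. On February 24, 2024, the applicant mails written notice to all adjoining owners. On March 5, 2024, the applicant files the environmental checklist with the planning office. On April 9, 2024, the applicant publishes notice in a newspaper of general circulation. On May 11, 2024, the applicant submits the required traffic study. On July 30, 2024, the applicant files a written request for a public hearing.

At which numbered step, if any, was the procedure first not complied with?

Step 7

(1) due by November 13, 2023 + 44 days = December 27, 2023; December 26, 2023 is within that limit.
(2) due by January 25, 2024 + 40 days = March 5, 2024; January 26, 2024 is within that limit.
(3) the permitted window runs from January 26, 2024 + 8 = February 3, 2024 to January 26, 2024 + 31 = February 26, 2024; February 24, 2024 falls inside that range.
(4) permitted from February 24, 2024 + 8 days = March 3, 2024 onward; done March 5, 2024, after the minimum wait.
(5) due by March 5, 2024 + 50 days = April 24, 2024; April 9, 2024 is within that limit.
(6) due by April 23, 2024 + 20 days = May 13, 2024; May 11, 2024 is within that limit.
(7) due by May 18, 2024 + 70 days = July 27, 2024; July 30, 2024 misses that deadline by 3 days.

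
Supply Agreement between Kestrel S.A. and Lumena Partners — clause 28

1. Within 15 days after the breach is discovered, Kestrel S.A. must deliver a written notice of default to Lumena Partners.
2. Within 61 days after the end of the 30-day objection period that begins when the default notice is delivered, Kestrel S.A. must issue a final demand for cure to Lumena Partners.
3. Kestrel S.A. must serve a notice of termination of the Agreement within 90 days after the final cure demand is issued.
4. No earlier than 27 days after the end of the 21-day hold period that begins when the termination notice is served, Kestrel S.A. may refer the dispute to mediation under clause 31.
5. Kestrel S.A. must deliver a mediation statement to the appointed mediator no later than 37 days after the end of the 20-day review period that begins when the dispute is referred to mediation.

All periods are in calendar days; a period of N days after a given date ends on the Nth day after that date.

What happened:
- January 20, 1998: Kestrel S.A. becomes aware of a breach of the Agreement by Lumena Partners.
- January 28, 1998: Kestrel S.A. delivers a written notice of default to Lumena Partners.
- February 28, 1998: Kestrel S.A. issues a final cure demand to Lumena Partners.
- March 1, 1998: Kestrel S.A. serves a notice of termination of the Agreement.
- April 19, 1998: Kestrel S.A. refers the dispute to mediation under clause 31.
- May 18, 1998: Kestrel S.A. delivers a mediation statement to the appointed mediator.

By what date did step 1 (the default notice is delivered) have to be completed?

Step 1 runs from January 20, 1998, when the breach is discovered. 15 days after January 20, 1998 is February 4, 1998.

February 4, 1998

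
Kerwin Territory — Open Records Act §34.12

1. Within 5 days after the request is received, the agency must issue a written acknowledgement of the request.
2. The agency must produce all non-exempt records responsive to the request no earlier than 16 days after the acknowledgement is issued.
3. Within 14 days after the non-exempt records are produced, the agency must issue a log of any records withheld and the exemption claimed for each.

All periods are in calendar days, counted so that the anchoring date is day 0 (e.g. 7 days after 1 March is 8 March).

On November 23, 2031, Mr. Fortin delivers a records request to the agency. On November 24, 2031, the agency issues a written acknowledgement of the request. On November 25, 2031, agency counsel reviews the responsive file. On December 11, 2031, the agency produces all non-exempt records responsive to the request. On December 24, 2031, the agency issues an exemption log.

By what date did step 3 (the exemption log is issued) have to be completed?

December 25, 2031

Step 3 runs from December 11, 2031, when the non-exempt records are produced. 14 days after December 11, 2031 is December 25, 2031.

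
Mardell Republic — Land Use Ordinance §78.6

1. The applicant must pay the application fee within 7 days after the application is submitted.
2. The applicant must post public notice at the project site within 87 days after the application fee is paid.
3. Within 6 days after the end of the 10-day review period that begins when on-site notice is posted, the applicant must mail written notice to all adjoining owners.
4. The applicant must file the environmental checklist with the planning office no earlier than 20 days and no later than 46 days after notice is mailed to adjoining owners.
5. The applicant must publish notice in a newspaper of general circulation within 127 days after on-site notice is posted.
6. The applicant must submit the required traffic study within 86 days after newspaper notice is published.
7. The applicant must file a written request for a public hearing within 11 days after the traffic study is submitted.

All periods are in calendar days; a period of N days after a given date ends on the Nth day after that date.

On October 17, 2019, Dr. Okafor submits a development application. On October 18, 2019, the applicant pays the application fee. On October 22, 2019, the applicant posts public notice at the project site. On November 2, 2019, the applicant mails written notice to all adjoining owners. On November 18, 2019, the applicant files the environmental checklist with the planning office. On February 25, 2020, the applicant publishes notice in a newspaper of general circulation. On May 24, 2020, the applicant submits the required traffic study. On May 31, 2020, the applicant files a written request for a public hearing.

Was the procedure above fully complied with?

Step 1: 7 days after October 17, 2019 (when the application is submitted) is October 24, 2019; completed October 18, 2019, before the deadline.
Step 2: 87 days after October 18, 2019 (when the application fee is paid) is January 13, 2020; October 22, 2019 is within that limit.
Step 3: 6 days after November 1, 2019 (end of the 10-day review period, which began when on-site notice is posted on October 22, 2019) is November 7, 2019; completed November 2, 2019, before the deadline.
Step 4: the window is 20–46 days after November 2, 2019 (when notice is mailed to adjoining owners), so November 22, 2019 through December 18, 2019; November 18, 2019 is 4 days too early.
The procedure was therefore not followed at step 4.

No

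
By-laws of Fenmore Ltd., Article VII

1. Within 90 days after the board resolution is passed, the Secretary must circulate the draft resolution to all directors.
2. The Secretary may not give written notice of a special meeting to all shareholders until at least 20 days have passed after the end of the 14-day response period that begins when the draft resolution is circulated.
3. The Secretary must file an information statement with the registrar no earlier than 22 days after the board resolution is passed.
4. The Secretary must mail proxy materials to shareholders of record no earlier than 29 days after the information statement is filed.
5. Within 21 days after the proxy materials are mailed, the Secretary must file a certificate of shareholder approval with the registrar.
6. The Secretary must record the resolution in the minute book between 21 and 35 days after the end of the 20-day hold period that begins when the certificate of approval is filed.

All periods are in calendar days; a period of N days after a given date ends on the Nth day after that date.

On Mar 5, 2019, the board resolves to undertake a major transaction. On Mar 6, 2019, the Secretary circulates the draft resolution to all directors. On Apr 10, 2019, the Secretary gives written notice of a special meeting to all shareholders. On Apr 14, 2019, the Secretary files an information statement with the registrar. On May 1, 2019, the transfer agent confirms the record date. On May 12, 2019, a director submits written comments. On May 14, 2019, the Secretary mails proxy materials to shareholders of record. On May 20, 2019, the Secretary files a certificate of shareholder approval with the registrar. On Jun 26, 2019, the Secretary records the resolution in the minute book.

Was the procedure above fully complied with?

No

(1) due by Mar 5, 2019 + 90 days = Jun 3, 2019; done Mar 6, 2019 — timely.
(2) permitted from Mar 20, 2019 + 20 days = Apr 9, 2019 onward; done Apr 10, 2019 — permitted.
(3) permitted from Mar 5, 2019 + 22 days = Mar 27, 2019 onward; done Apr 14, 2019 — permitted.
(4) permitted from Apr 14, 2019 + 29 days = May 13, 2019 onward; done May 14, 2019 — permitted.
(5) due by May 14, 2019 + 21 days = Jun 4, 2019; completed May 20, 2019, before the deadline.
(6) the permitted window runs from Jun 9, 2019 + 21 = Jun 30, 2019 to Jun 9, 2019 + 35 = Jul 14, 2019; done Jun 26, 2019 — 4 days before the window opened.
Later steps need not be reached.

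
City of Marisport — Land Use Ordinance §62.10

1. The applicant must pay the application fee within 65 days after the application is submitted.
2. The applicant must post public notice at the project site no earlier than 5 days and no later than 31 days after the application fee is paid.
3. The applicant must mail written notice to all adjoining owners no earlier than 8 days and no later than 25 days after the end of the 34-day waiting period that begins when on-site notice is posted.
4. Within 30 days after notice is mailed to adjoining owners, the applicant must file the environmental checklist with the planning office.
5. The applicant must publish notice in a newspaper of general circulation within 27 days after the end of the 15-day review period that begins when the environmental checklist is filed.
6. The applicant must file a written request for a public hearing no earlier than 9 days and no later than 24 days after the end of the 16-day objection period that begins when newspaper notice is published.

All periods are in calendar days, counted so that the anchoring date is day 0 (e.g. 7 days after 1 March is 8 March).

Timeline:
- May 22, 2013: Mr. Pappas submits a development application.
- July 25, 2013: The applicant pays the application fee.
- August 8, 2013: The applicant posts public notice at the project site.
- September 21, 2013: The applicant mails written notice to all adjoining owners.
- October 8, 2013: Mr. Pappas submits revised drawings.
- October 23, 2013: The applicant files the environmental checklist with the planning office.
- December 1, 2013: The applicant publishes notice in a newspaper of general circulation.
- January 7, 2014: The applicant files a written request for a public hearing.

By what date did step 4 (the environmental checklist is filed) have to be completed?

Step 4 runs from September 21, 2013, when notice is mailed to adjoining owners. 30 days after September 21, 2013 is October 21, 2013.

October 21, 2013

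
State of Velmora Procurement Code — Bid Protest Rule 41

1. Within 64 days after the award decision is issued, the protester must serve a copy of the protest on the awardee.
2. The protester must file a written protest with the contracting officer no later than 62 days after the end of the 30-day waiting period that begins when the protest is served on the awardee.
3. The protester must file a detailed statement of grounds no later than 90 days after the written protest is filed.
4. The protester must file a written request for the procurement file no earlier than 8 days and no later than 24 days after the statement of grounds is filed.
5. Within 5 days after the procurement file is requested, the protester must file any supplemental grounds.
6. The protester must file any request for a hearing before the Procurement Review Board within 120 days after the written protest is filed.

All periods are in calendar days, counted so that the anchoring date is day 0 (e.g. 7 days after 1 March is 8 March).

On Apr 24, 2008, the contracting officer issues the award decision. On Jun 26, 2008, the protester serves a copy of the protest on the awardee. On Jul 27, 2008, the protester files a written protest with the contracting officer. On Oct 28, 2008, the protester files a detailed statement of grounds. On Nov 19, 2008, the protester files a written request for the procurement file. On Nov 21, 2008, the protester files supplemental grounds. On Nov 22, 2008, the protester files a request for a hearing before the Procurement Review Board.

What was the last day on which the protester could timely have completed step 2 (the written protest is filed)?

The protest is served on the awardee on Jun 26, 2008; the 30-day waiting period therefore ends Jul 26, 2008, and step 2 runs from that date. 62 days after Jul 26, 2008 is Sep 26, 2008.

Sep 26, 2008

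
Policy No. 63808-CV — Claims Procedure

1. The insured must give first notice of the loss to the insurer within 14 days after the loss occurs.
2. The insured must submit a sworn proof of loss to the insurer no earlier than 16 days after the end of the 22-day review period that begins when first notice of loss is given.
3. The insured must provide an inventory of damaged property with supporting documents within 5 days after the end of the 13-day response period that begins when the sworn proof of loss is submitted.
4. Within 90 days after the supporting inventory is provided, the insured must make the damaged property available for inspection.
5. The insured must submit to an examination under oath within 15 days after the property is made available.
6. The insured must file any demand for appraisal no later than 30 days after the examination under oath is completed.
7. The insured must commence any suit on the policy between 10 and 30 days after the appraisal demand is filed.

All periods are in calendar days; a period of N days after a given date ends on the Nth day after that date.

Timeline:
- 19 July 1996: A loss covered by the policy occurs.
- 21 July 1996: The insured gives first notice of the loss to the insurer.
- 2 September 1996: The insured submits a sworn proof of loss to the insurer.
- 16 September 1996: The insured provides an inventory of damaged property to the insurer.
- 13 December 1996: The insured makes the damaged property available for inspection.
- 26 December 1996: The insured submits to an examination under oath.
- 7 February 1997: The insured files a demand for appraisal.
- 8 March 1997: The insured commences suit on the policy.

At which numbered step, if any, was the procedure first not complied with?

Step 1 — counting 14 days from 19 July 1996 (when the loss occurs) gives a deadline of 2 August 1996; completed 21 July 1996, before the deadline.
Step 2 — must wait 16 days from 12 August 1996 (end of the 22-day review period, which began when first notice of loss is given on 21 July 1996), so not before 28 August 1996; done 2 September 1996 — permitted.
Step 3 — counting 5 days from 15 September 1996 (end of the 13-day response period, which began when the sworn proof of loss is submitted on 2 September 1996) gives a deadline of 20 September 1996; completed 16 September 1996, before the deadline.
Step 4 — counting 90 days from 16 September 1996 (when the supporting inventory is provided) gives a deadline of 15 December 1996; 13 December 1996 is within that limit.
Step 5 — counting 15 days from 13 December 1996 (when the property is made available) gives a deadline of 28 December 1996; done 26 December 1996 — timely.
Step 6 — counting 30 days from 26 December 1996 (when the examination under oath is completed) gives a deadline of 25 January 1997; done 7 February 1997 — 13 days late.
Later steps need not be reached.

Step 6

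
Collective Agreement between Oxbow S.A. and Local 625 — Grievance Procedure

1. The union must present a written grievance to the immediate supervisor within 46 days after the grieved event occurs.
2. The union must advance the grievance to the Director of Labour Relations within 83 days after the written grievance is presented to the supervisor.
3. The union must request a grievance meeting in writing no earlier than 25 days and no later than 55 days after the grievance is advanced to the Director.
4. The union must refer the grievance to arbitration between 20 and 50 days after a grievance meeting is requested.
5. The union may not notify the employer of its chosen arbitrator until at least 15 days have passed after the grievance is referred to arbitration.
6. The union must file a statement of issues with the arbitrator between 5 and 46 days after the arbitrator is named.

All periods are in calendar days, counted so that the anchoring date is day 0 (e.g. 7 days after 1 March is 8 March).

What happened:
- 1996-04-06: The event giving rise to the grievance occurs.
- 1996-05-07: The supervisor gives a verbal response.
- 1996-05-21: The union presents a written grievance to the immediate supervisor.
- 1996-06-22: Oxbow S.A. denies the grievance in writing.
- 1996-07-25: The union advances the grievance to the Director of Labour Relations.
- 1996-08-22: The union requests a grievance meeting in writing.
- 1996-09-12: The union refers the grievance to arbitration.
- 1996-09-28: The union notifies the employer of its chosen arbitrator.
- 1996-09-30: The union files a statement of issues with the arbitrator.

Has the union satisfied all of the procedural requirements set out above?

Step 1: 46 days after 1996-04-06 (when the grieved event occurs) is 1996-05-22; completed 1996-05-21, before the deadline.
Step 2: 83 days after 1996-05-21 (when the written grievance is presented to the supervisor) is 1996-08-12; 1996-07-25 is within that limit.
Step 3: the window is 25–55 days after 1996-07-25 (when the grievance is advanced to the Director), so 1996-08-19 through 1996-09-18; 1996-08-22 falls inside that range.
Step 4: the window is 20–50 days after 1996-08-22 (when a grievance meeting is requested), so 1996-09-11 through 1996-10-11; done 1996-09-12, which is between those dates.
Step 5: the earliest permitted date is 15 days after 1996-09-12 (when the grievance is referred to arbitration), i.e. 1996-09-27; done 1996-09-28, after the minimum wait.
Step 6: the window is 5–46 days after 1996-09-28 (when the arbitrator is named), so 1996-10-03 through 1996-11-13; done 1996-09-30 — 3 days before the window opened.
The procedure was therefore not followed at step 6.

No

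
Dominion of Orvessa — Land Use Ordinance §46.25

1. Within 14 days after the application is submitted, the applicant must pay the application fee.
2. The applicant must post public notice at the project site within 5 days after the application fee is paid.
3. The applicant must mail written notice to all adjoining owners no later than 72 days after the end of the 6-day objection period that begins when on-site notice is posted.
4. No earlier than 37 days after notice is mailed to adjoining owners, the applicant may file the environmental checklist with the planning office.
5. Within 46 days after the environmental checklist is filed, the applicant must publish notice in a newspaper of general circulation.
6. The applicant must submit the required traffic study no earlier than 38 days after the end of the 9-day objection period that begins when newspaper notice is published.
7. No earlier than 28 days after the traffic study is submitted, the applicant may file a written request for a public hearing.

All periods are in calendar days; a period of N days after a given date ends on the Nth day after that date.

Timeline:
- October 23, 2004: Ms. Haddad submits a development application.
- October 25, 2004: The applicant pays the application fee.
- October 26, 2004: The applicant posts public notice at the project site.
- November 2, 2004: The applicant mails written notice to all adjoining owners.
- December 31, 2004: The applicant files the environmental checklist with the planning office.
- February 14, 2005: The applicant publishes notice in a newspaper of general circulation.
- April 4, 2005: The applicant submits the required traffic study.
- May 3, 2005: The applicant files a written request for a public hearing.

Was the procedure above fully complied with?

Yes

Step 1 — counting 14 days from October 23, 2004 (when the application is submitted) gives a deadline of November 6, 2004; October 25, 2004 is within that limit.
Step 2 — counting 5 days from October 25, 2004 (when the application fee is paid) gives a deadline of October 30, 2004; completed October 26, 2004, before the deadline.
Step 3 — counting 72 days from November 1, 2004 (end of the 6-day objection period, which began when on-site notice is posted on October 26, 2004) gives a deadline of January 12, 2005; done November 2, 2004 — timely.
Step 4 — must wait 37 days from November 2, 2004 (when notice is mailed to adjoining owners), so not before December 9, 2004; done December 31, 2004 — permitted.
Step 5 — counting 46 days from December 31, 2004 (when the environmental checklist is filed) gives a deadline of February 15, 2005; completed February 14, 2005, before the deadline.
Step 6 — must wait 38 days from February 23, 2005 (end of the 9-day objection period, which began when newspaper notice is published on February 14, 2005), so not before April 2, 2005; done April 4, 2005 — permitted.
Step 7 — must wait 28 days from April 4, 2005 (when the traffic study is submitted), so not before May 2, 2005; done May 3, 2005 — permitted.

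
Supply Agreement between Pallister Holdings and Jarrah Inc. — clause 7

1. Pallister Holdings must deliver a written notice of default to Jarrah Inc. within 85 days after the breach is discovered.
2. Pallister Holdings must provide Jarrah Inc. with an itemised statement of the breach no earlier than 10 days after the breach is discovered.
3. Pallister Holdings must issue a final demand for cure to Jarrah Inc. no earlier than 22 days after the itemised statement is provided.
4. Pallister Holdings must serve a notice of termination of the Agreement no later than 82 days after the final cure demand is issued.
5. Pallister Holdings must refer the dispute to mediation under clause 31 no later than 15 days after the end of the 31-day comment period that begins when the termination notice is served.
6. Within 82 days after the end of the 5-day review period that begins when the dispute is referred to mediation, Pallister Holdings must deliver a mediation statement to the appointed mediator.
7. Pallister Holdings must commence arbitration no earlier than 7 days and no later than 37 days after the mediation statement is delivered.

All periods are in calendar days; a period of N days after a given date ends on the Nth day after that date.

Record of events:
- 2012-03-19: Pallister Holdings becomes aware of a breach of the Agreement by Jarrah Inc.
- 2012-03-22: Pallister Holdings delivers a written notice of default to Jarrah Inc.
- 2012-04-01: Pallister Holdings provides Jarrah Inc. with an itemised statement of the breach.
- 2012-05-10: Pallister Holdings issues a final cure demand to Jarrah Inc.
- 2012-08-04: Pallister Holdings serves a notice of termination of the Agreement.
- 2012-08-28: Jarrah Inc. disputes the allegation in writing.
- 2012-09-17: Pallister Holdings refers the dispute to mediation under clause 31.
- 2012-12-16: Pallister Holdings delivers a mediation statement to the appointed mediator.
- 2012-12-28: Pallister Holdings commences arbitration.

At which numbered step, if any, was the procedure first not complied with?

Step 1 — counting 85 days from 2012-03-19 (when the breach is discovered) gives a deadline of 2012-06-12; 2012-03-22 is within that limit.
Step 2 — must wait 10 days from 2012-03-19 (when the breach is discovered), so not before 2012-03-29; done 2012-04-01, after the minimum wait.
Step 3 — must wait 22 days from 2012-04-01 (when the itemised statement is provided), so not before 2012-04-23; 2012-05-10 is on or after that date.
Step 4 — counting 82 days from 2012-05-10 (when the final cure demand is issued) gives a deadline of 2012-07-31; not done until 2012-08-04, 4 days after the deadline.
That is the first point of non-compliance.

Step 4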